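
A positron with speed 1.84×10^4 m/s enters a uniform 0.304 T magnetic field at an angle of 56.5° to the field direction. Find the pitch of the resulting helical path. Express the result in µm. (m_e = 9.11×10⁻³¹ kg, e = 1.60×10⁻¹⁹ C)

pitch ≈ 1.20 µm

The velocity component along B is v∥ = v cos56.5° = 1.02×10^4 m/s.
The cyclotron period T = 2πm/(qB) = 1.18×10^-10 s is set by m, q, B alone.
Pitch = v∥·T = (1.02×10^4)(1.18×10^-10) = 1.20×10^-6 m.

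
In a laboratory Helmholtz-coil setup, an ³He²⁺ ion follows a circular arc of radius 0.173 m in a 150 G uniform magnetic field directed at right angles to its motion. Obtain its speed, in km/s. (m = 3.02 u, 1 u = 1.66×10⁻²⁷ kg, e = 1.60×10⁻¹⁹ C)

From qvB = mv²/r, v = qBr/m.
v = (2×1.60×10^-19)(0.0150)(0.173) / (5.01×10^-27) = 1.66×10^5 m/s.

v ≈ 166 km/s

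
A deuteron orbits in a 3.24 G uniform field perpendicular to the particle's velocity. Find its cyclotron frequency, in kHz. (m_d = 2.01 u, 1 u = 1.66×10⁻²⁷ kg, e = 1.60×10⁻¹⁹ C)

f = qB/(2πm) = (1×1.60×10^-19)(3.24×10^-4) / [2π(3.34×10^-27)] = 2470 Hz.

f ≈ 2.47 kHz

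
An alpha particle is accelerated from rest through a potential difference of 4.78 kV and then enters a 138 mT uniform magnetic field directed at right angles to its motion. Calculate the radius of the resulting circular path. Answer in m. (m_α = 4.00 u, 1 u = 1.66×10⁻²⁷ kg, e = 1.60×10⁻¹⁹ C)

The kinetic energy gained is K = qV = (2×1.60×10^-19)(4780) = 1.53×10^-15 J.
v = √(2K/m) = 6.79×10^5 m/s.
r = mv/(qB) = (6.64×10^-27)(6.79×10^5) / [(2×1.60×10^-19)(0.138)] = 0.102 m.

r ≈ 0.102 m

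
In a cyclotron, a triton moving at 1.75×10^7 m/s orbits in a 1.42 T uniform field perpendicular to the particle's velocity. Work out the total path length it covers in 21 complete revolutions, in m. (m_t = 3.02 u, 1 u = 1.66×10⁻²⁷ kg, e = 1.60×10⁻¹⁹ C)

L ≈ 50.9 m

r = mv/(qB) = 0.386 m, so one revolution covers 2πr = 2.43 m.
In 21 revolutions: L = 21·2πr = 50.9 m.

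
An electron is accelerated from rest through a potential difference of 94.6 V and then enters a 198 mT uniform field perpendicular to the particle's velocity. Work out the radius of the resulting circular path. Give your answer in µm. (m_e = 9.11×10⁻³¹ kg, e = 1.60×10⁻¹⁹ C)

The kinetic energy gained is K = qV = (1×1.60×10^-19)(94.6) = 1.51×10^-17 J.
v = √(2K/m) = 5.76×10^6 m/s.
r = mv/(qB) = (9.11×10^-31)(5.76×10^6) / [(1×1.60×10^-19)(0.198)] = 1.66×10^-4 m.

r ≈ 166 µm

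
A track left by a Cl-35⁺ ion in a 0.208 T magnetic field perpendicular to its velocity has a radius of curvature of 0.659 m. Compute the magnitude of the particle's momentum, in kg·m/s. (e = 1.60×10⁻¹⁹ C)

p ≈ 2.19×10^-20 kg·m/s

Since qvB = mv²/r, the momentum p = mv = qBr.
p = (1×1.60×10^-19)(0.208)(0.659) = 2.19×10^-20 kg·m/s.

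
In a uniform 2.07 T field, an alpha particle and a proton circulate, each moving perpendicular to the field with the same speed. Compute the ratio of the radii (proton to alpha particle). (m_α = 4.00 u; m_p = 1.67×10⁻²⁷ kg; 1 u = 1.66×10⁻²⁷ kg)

ratio ≈ 0.503

r = mv/(qB) ⇒ at equal v, r ∝ m/q.
r_{proton}/r_{alpha particle} = 0.503.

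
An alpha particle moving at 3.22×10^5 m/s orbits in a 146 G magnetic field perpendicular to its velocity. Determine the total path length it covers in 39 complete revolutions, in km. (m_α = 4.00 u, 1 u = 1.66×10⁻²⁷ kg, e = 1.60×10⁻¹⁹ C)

r = mv/(qB) = 0.458 m, so one revolution covers 2πr = 2.88 m.
In 39 revolutions: L = 39·2πr = 112 m.

L ≈ 0.112 km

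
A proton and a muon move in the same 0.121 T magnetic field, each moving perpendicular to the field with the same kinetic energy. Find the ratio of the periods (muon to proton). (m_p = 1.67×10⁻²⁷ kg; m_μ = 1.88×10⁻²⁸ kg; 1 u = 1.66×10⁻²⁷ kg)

ratio ≈ 0.113

T = 2πm/(qB) is independent of speed, so T₂/T₁ = (m₂/q₂)/(m₁/q₁).
T_{muon}/T_{proton} = (1.88×10^-28/1e) / (1.67×10^-27/1e) = 0.113.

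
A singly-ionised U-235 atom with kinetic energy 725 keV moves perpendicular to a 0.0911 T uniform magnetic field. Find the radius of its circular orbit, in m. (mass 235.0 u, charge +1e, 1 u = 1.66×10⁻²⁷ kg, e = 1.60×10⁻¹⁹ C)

r ≈ 20.6 m

Convert the energy: K = 725 keV = 1.16×10^-13 J.
v = √(2K/m) = √(2·1.16×10^-13/3.90×10^-25) = 7.71×10^5 m/s.
r = mv/(qB) = (3.90×10^-25)(7.71×10^5) / [(1×1.60×10^-19)(0.0911)] = 20.6 m.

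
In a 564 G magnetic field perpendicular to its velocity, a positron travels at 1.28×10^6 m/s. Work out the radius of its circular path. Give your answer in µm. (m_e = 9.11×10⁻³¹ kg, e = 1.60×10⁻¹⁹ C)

r ≈ 129 µm

The magnetic force provides the centripetal force: qvB = mv²/r, so r = mv/(qB).
r = (9.11×10^-31 kg)(1.28×10^6 m/s) / [(1×1.60×10^-19 C)(0.0564 T)] = 1.29×10^-4 m.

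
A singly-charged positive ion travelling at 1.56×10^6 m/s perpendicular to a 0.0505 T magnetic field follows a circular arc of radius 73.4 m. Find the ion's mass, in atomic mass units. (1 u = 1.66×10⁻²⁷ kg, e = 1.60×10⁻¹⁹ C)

qvB = mv²/r ⇒ m = qBr/v.
m = (1×1.60×10^-19)(0.0505)(73.4) / (1.56×10^6) = 3.80×10^-25 kg = 229 u.

m ≈ 229 u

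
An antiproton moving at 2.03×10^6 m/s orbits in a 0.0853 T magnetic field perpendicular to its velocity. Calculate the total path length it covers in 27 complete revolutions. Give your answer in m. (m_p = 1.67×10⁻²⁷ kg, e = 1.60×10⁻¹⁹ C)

r = mv/(qB) = 0.248 m, so one revolution covers 2πr = 1.56 m.
In 27 revolutions: L = 27·2πr = 42.1 m.

L ≈ 42.1 m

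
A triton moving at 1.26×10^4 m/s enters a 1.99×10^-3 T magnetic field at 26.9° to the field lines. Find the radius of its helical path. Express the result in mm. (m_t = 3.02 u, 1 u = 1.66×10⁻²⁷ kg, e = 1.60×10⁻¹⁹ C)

r ≈ 89.8 mm

Only the perpendicular component v⊥ = v sin26.9° = 5700 m/s is bent by the field.
r = m v⊥ /(qB) = (5.01×10^-27)(5700) / [(1×1.60×10^-19)(1.99×10^-3)] = 0.0898 m.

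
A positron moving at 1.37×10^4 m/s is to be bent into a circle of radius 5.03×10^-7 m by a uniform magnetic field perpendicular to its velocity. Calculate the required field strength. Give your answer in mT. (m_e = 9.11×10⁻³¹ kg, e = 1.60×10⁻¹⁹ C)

qvB = mv²/r gives B = mv/(qr).
B = (9.11×10^-31)(1.37×10^4) / [(1×1.60×10^-19)(5.03×10^-7)] = 0.155 T.

B ≈ 155 mT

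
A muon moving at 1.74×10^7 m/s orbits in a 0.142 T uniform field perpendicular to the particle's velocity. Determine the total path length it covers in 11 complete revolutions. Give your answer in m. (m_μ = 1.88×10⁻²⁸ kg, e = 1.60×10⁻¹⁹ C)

r = mv/(qB) = 0.144 m, so one revolution covers 2πr = 0.905 m.
In 11 revolutions: L = 11·2πr = 9.95 m.

L ≈ 9.95 m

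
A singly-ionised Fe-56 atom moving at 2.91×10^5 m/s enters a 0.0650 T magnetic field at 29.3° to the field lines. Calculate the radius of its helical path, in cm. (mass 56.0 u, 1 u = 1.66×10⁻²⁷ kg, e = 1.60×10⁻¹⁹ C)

r ≈ 127 cm

Only the perpendicular component v⊥ = v sin29.3° = 1.42×10^5 m/s is bent by the field.
r = m v⊥ /(qB) = (9.30×10^-26)(1.42×10^5) / [(1×1.60×10^-19)(0.0650)] = 1.27 m.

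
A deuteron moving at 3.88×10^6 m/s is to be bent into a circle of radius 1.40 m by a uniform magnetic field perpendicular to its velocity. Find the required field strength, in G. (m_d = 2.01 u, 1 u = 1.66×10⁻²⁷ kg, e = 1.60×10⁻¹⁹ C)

B ≈ 578 G

qvB = mv²/r gives B = mv/(qr).
B = (3.34×10^-27)(3.88×10^6) / [(1×1.60×10^-19)(1.40)] = 0.0578 T.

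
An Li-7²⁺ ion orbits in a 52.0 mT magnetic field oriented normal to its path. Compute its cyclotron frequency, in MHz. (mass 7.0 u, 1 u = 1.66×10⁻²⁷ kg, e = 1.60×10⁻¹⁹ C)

f = qB/(2πm) = (2×1.60×10^-19)(0.0520) / [2π(1.16×10^-26)] = 2.28×10^5 Hz.

f ≈ 0.228 MHz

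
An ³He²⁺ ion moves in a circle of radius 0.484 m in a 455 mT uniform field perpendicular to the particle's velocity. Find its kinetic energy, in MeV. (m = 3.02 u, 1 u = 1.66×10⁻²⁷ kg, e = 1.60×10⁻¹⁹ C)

K ≈ 3.10 MeV

v = qBr/m = (2×1.60×10^-19)(0.455)(0.484) / (5.01×10^-27) = 1.41×10^7 m/s.
K = ½mv² = 0.5·(5.01×10^-27)·(1.41×10^7)² = 4.95×10^-13 J = 3.10 MeV.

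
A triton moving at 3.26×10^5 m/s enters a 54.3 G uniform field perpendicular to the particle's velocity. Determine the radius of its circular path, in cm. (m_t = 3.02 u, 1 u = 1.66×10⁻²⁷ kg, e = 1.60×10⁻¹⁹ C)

The magnetic force provides the centripetal force: qvB = mv²/r, so r = mv/(qB).
r = (5.01×10^-27 kg)(3.26×10^5 m/s) / [(1×1.60×10^-19 C)(5.43×10^-3 T)] = 1.88 m.

r ≈ 188 cm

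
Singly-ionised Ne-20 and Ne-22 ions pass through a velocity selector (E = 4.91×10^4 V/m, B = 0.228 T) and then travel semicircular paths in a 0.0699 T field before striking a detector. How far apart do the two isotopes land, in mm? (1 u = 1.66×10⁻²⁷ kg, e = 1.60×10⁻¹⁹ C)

Both emerge at v = E/B₁ = 2.15×10^5 m/s.
r = mv/(qB₂), so r₁ = 0.6393 m and r₂ = 0.7032 m, giving Δr = 0.0639 m.
After a semicircle each ion lands a diameter 2r from the entry slit, so the separation is 2Δr = 0.128 m.

Δd ≈ 128 mm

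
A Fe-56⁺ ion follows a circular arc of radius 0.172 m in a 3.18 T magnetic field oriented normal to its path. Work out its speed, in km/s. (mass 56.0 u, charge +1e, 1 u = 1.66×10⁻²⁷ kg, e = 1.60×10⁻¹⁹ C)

v ≈ 941 km/s

From qvB = mv²/r, v = qBr/m.
v = (1×1.60×10^-19)(3.18)(0.172) / (9.30×10^-26) = 9.41×10^5 m/s.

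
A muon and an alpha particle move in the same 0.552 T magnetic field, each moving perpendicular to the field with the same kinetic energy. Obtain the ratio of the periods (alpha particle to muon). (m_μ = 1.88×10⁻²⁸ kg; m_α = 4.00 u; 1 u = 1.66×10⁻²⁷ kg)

T = 2πm/(qB) is independent of speed, so T₂/T₁ = (m₂/q₂)/(m₁/q₁).
T_{alpha particle}/T_{muon} = (6.64×10^-27/2e) / (1.88×10^-28/1e) = 17.7.

ratio ≈ 17.7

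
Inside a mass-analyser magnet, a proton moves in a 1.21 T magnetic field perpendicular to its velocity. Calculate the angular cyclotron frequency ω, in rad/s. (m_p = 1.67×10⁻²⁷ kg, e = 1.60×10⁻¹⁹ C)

ω ≈ 1.16×10^8 rad/s

ω = qB/m = (1×1.60×10^-19)(1.21) / (1.67×10^-27) = 1.16×10^8 rad/s.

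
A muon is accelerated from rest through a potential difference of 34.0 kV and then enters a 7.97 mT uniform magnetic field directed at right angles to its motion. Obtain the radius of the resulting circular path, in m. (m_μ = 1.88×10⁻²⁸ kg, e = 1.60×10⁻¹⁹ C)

r ≈ 1.12 m

The kinetic energy gained is K = qV = (1×1.60×10^-19)(3.40×10^4) = 5.44×10^-15 J.
v = √(2K/m) = 7.61×10^6 m/s.
r = mv/(qB) = (1.88×10^-28)(7.61×10^6) / [(1×1.60×10^-19)(7.97×10^-3)] = 1.12 m.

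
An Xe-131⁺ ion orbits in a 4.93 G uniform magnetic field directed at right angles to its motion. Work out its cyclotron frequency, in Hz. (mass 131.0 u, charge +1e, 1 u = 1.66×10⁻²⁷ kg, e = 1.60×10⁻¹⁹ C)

f = qB/(2πm) = (1×1.60×10^-19)(4.93×10^-4) / [2π(2.17×10^-25)] = 57.7 Hz.

f ≈ 57.7 Hz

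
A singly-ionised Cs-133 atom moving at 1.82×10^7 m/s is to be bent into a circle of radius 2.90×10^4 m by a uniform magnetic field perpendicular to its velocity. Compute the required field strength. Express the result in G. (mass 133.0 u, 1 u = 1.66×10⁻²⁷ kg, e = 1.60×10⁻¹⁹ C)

B ≈ 8.66 G

qvB = mv²/r gives B = mv/(qr).
B = (2.21×10^-25)(1.82×10^7) / [(1×1.60×10^-19)(2.90×10^4)] = 8.66×10^-4 T.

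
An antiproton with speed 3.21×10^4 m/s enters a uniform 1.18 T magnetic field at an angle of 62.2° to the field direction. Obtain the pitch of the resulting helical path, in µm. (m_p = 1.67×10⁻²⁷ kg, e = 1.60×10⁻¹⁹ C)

The velocity component along B is v∥ = v cos62.2° = 1.50×10^4 m/s.
The cyclotron period T = 2πm/(qB) = 5.56×10^-8 s is set by m, q, B alone.
Pitch = v∥·T = (1.50×10^4)(5.56×10^-8) = 8.32×10^-4 m.

pitch ≈ 832 µm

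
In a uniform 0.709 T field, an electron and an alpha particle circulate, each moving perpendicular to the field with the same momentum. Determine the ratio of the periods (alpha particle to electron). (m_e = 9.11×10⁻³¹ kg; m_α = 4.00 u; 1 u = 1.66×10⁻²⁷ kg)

ratio ≈ 3640

T = 2πm/(qB) is independent of speed, so T₂/T₁ = (m₂/q₂)/(m₁/q₁).
T_{alpha particle}/T_{electron} = (6.64×10^-27/2e) / (9.11×10^-31/1e) = 3640.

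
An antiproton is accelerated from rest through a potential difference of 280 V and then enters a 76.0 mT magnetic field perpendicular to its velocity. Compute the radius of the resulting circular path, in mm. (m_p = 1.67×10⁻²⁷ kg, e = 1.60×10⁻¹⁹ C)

The kinetic energy gained is K = qV = (1×1.60×10^-19)(280) = 4.48×10^-17 J.
v = √(2K/m) = 2.32×10^5 m/s.
r = mv/(qB) = (1.67×10^-27)(2.32×10^5) / [(1×1.60×10^-19)(0.0760)] = 0.0318 m.

r ≈ 31.8 mm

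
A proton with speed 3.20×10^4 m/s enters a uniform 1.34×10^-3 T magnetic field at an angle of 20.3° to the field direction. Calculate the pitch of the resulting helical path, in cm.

pitch ≈ 147 cm

The velocity component along B is v∥ = v cos20.3° = 3.00×10^4 m/s.
The cyclotron period T = 2πm/(qB) = 4.89×10^-5 s is set by m, q, B alone.
Pitch = v∥·T = (3.00×10^4)(4.89×10^-5) = 1.47 m.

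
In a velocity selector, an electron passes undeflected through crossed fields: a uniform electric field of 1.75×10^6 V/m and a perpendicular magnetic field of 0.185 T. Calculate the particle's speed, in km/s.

For zero net force, qE = qvB, so v = E/B.
v = (1.75×10^6) / (0.185) = 9.46×10^6 m/s.

v ≈ 9460 km/s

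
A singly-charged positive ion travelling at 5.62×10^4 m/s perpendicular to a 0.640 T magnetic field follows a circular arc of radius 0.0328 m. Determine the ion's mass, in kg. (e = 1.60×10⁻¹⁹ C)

m ≈ 5.98×10^-26 kg

qvB = mv²/r ⇒ m = qBr/v.
m = (1×1.60×10^-19)(0.640)(0.0328) / (5.62×10^4) = 5.98×10^-26 kg.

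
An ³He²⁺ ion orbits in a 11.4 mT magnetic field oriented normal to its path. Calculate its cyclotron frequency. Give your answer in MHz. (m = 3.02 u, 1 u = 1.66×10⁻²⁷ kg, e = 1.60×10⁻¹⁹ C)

f ≈ 0.116 MHz

f = qB/(2πm) = (2×1.60×10^-19)(0.0114) / [2π(5.01×10^-27)] = 1.16×10^5 Hz.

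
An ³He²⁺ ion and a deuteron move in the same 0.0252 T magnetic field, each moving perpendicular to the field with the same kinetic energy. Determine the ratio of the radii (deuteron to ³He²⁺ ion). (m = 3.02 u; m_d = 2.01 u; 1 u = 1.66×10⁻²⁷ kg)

r = √(2mK)/(qB) ⇒ at equal K, r ∝ √m/q.
r_{deuteron}/r_{³He²⁺ ion} = 1.63.

ratio ≈ 1.63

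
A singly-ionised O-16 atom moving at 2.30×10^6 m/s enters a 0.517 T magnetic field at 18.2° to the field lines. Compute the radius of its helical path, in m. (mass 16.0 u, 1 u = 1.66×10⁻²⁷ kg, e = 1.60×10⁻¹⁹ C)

r ≈ 0.231 m

Only the perpendicular component v⊥ = v sin18.2° = 7.18×10^5 m/s is bent by the field.
r = m v⊥ /(qB) = (2.66×10^-26)(7.18×10^5) / [(1×1.60×10^-19)(0.517)] = 0.231 m.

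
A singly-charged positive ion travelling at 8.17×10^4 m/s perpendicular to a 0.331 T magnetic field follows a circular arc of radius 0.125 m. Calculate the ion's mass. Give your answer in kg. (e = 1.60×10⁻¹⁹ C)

qvB = mv²/r ⇒ m = qBr/v.
m = (1×1.60×10^-19)(0.331)(0.125) / (8.17×10^4) = 8.10×10^-26 kg.

m ≈ 8.10×10^-26 kg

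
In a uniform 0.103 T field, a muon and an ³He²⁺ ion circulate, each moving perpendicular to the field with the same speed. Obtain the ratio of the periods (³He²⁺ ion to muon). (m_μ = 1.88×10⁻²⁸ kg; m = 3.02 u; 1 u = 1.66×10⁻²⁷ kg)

T = 2πm/(qB) is independent of speed, so T₂/T₁ = (m₂/q₂)/(m₁/q₁).
T_{³He²⁺ ion}/T_{muon} = (5.01×10^-27/2e) / (1.88×10^-28/1e) = 13.3.

ratio ≈ 13.3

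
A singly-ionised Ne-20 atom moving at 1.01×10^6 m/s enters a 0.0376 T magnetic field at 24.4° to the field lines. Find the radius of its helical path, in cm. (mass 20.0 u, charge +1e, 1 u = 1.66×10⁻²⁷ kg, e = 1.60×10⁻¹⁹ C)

r ≈ 230 cm

Only the perpendicular component v⊥ = v sin24.4° = 4.17×10^5 m/s is bent by the field.
r = m v⊥ /(qB) = (3.32×10^-26)(4.17×10^5) / [(1×1.60×10^-19)(0.0376)] = 2.30 m.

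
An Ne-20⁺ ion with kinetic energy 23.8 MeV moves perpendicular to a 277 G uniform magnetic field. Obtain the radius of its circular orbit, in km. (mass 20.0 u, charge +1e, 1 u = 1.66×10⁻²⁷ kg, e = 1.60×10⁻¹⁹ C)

Convert the energy: K = 23.8 MeV = 3.81×10^-12 J.
v = √(2K/m) = √(2·3.81×10^-12/3.32×10^-26) = 1.51×10^7 m/s.
r = mv/(qB) = (3.32×10^-26)(1.51×10^7) / [(1×1.60×10^-19)(0.0277)] = 113 m.

r ≈ 0.113 km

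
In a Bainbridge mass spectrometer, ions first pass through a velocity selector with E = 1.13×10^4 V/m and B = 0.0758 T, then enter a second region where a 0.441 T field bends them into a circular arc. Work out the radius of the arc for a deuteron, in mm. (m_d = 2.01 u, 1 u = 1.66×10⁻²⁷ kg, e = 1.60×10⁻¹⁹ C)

r ≈ 7.05 mm

The selector passes v = E/B = 1.13×10^4/0.0758 = 1.49×10^5 m/s.
In the deflection region, r = mv/(qB₂) = (3.34×10^-27)(1.49×10^5) / [(1×1.60×10^-19)(0.441)] = 7.05×10^-3 m.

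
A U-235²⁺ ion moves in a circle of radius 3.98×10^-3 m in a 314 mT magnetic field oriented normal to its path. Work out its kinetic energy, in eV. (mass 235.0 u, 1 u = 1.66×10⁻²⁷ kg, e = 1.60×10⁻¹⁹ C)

v = qBr/m = (2×1.60×10^-19)(0.314)(3.98×10^-3) / (3.90×10^-25) = 1030 m/s.
K = ½mv² = 0.5·(3.90×10^-25)·(1030)² = 2.05×10^-19 J = 1.28 eV.

K ≈ 1.28 eV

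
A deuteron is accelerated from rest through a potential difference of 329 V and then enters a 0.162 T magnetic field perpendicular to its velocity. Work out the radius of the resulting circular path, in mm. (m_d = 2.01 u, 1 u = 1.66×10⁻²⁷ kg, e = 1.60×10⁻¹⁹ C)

r ≈ 22.9 mm

The kinetic energy gained is K = qV = (1×1.60×10^-19)(329) = 5.26×10^-17 J.
v = √(2K/m) = 1.78×10^5 m/s.
r = mv/(qB) = (3.34×10^-27)(1.78×10^5) / [(1×1.60×10^-19)(0.162)] = 0.0229 m.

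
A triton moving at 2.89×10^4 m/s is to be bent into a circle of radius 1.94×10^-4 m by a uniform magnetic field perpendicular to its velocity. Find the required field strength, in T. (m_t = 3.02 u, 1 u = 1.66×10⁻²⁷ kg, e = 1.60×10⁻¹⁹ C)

qvB = mv²/r gives B = mv/(qr).
B = (5.01×10^-27)(2.89×10^4) / [(1×1.60×10^-19)(1.94×10^-4)] = 4.67 T.

B ≈ 4.67 T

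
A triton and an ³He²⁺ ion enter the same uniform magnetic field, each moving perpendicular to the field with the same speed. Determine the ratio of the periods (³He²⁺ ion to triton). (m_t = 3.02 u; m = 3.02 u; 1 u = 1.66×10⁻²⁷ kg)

ratio ≈ 0.500

T = 2πm/(qB) is independent of speed, so T₂/T₁ = (m₂/q₂)/(m₁/q₁).
T_{³He²⁺ ion}/T_{triton} = (5.01×10^-27/2e) / (5.01×10^-27/1e) = 0.500.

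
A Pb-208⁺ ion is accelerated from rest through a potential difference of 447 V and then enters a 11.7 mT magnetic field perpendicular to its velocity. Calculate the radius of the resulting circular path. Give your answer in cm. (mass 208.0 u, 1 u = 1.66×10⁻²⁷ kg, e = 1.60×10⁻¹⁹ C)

r ≈ 375 cm

The kinetic energy gained is K = qV = (1×1.60×10^-19)(447) = 7.15×10^-17 J.
v = √(2K/m) = 2.04×10^4 m/s.
r = mv/(qB) = (3.45×10^-25)(2.04×10^4) / [(1×1.60×10^-19)(0.0117)] = 3.75 m.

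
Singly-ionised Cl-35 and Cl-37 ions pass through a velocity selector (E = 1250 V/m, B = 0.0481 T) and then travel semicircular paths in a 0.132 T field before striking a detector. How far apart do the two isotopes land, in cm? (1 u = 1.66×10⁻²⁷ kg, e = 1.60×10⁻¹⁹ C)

Δd ≈ 0.817 cm

Both emerge at v = E/B₁ = 2.60×10^4 m/s.
r = mv/(qB₂), so r₁ = 0.07149 m and r₂ = 0.07558 m, giving Δr = 4.09×10^-3 m.
After a semicircle each ion lands a diameter 2r from the entry slit, so the separation is 2Δr = 8.17×10^-3 m.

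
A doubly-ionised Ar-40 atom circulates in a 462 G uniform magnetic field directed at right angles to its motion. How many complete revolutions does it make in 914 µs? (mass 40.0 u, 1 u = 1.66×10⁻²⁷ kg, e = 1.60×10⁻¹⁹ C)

N = 32

T = 2πm/(qB) = 2π(6.64×10^-26) / [(2×1.60×10^-19)(0.0462)] = 2.8220×10^-5 s.
N = t/T = 9.14×10^-4 / 2.8220×10^-5 ≈ 32.39, so 32 complete revolutions.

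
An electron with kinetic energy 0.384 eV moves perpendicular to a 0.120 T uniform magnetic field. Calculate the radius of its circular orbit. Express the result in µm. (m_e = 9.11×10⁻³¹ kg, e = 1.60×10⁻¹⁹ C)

r ≈ 17.4 µm

Convert the energy: K = 0.384 eV = 6.14×10^-20 J.
v = √(2K/m) = √(2·6.14×10^-20/9.11×10^-31) = 3.67×10^5 m/s.
r = mv/(qB) = (9.11×10^-31)(3.67×10^5) / [(1×1.60×10^-19)(0.120)] = 1.74×10^-5 m.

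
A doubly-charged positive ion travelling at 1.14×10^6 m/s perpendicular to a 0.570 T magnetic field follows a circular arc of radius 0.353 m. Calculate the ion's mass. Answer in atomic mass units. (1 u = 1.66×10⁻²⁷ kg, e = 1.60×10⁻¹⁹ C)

m ≈ 34.0 u

qvB = mv²/r ⇒ m = qBr/v.
m = (2×1.60×10^-19)(0.570)(0.353) / (1.14×10^6) = 5.65×10^-26 kg = 34.0 u.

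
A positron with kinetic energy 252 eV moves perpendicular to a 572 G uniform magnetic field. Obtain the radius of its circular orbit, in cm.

r ≈ 0.0937 cm

Convert the energy: K = 252 eV = 4.03×10^-17 J.
v = √(2K/m) = √(2·4.03×10^-17/9.11×10^-31) = 9.41×10^6 m/s.
r = mv/(qB) = (9.11×10^-31)(9.41×10^6) / [(1×1.60×10^-19)(0.0572)] = 9.37×10^-4 m.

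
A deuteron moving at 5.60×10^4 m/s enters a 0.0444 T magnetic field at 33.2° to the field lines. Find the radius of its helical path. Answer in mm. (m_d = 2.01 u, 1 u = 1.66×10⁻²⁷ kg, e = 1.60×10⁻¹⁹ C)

Only the perpendicular component v⊥ = v sin33.2° = 3.07×10^4 m/s is bent by the field.
r = m v⊥ /(qB) = (3.34×10^-27)(3.07×10^4) / [(1×1.60×10^-19)(0.0444)] = 0.0144 m.

r ≈ 14.4 mm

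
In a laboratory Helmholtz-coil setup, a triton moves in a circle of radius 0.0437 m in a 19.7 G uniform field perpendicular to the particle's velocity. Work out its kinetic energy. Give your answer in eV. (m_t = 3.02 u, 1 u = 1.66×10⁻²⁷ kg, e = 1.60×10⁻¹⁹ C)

v = qBr/m = (1×1.60×10^-19)(1.97×10^-3)(0.0437) / (5.01×10^-27) = 2750 m/s.
K = ½mv² = 0.5·(5.01×10^-27)·(2750)² = 1.89×10^-20 J = 0.118 eV.

K ≈ 0.118 eV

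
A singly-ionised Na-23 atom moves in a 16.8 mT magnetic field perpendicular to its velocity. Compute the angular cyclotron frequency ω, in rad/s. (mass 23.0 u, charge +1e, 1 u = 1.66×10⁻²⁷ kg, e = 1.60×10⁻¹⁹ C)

ω = qB/m = (1×1.60×10^-19)(0.0168) / (3.82×10^-26) = 7.04×10^4 rad/s.

ω ≈ 7.04×10^4 rad/s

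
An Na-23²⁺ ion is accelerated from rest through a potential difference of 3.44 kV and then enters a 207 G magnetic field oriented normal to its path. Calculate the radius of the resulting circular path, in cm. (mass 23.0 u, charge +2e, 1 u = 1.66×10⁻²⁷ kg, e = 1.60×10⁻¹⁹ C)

r ≈ 138 cm

The kinetic energy gained is K = qV = (2×1.60×10^-19)(3440) = 1.10×10^-15 J.
v = √(2K/m) = 2.40×10^5 m/s.
r = mv/(qB) = (3.82×10^-26)(2.40×10^5) / [(2×1.60×10^-19)(0.0207)] = 1.38 m.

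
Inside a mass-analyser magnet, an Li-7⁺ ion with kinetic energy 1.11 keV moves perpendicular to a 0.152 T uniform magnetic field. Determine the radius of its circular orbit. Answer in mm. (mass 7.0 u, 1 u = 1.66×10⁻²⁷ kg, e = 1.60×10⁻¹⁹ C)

r ≈ 83.5 mm

Convert the energy: K = 1.11 keV = 1.78×10^-16 J.
v = √(2K/m) = √(2·1.78×10^-16/1.16×10^-26) = 1.75×10^5 m/s.
r = mv/(qB) = (1.16×10^-26)(1.75×10^5) / [(1×1.60×10^-19)(0.152)] = 0.0835 m.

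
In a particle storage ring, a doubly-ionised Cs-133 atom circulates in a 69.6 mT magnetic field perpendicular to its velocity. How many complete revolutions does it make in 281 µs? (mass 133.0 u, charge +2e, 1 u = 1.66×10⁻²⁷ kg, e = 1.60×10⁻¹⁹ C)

T = 2πm/(qB) = 2π(2.2078×10^-25) / [(2×1.60×10^-19)(0.0696)] = 6.2285×10^-5 s.
N = t/T = 2.81×10^-4 / 6.2285×10^-5 ≈ 4.51, so 4 complete revolutions.

N = 4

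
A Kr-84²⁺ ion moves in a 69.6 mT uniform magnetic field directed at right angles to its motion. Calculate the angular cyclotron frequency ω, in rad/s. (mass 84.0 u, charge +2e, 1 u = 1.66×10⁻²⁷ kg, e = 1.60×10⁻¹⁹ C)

ω = qB/m = (2×1.60×10^-19)(0.0696) / (1.39×10^-25) = 1.60×10^5 rad/s.

ω ≈ 1.60×10^5 rad/s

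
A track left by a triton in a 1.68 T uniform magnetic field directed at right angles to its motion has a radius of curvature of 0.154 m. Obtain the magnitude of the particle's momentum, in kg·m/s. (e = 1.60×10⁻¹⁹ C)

p ≈ 4.14×10^-20 kg·m/s

Since qvB = mv²/r, the momentum p = mv = qBr.
p = (1×1.60×10^-19)(1.68)(0.154) = 4.14×10^-20 kg·m/s.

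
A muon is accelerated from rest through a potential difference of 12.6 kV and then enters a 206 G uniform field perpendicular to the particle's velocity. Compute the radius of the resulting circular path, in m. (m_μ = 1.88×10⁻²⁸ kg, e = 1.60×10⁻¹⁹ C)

The kinetic energy gained is K = qV = (1×1.60×10^-19)(1.26×10^4) = 2.02×10^-15 J.
v = √(2K/m) = 4.63×10^6 m/s.
r = mv/(qB) = (1.88×10^-28)(4.63×10^6) / [(1×1.60×10^-19)(0.0206)] = 0.264 m.

r ≈ 0.264 m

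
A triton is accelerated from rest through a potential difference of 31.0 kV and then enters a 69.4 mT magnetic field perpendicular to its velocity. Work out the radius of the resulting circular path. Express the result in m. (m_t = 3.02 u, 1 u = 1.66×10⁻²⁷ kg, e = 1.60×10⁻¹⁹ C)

The kinetic energy gained is K = qV = (1×1.60×10^-19)(3.10×10^4) = 4.96×10^-15 J.
v = √(2K/m) = 1.41×10^6 m/s.
r = mv/(qB) = (5.01×10^-27)(1.41×10^6) / [(1×1.60×10^-19)(0.0694)] = 0.635 m.

r ≈ 0.635 m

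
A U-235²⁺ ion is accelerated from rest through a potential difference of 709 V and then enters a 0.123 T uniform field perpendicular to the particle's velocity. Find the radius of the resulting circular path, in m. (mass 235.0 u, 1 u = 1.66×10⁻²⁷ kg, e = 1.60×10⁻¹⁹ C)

The kinetic energy gained is K = qV = (2×1.60×10^-19)(709) = 2.27×10^-16 J.
v = √(2K/m) = 3.41×10^4 m/s.
r = mv/(qB) = (3.90×10^-25)(3.41×10^4) / [(2×1.60×10^-19)(0.123)] = 0.338 m.

r ≈ 0.338 m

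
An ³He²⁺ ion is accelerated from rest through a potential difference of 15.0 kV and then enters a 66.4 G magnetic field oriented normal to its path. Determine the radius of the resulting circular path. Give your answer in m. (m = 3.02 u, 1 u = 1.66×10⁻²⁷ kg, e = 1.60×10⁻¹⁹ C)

r ≈ 3.26 m

The kinetic energy gained is K = qV = (2×1.60×10^-19)(1.50×10^4) = 4.80×10^-15 J.
v = √(2K/m) = 1.38×10^6 m/s.
r = mv/(qB) = (5.01×10^-27)(1.38×10^6) / [(2×1.60×10^-19)(6.64×10^-3)] = 3.26 m.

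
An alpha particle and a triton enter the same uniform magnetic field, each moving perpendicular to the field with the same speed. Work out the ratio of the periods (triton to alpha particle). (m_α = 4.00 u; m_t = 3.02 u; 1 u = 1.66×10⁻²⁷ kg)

ratio ≈ 1.51

T = 2πm/(qB) is independent of speed, so T₂/T₁ = (m₂/q₂)/(m₁/q₁).
T_{triton}/T_{alpha particle} = (5.01×10^-27/1e) / (6.64×10^-27/2e) = 1.51.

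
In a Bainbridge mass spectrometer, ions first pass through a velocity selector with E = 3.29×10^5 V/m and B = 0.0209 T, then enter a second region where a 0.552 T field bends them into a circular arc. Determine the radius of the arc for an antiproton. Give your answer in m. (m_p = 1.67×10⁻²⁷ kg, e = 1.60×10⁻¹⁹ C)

r ≈ 0.298 m

The selector passes v = E/B = 3.29×10^5/0.0209 = 1.57×10^7 m/s.
In the deflection region, r = mv/(qB₂) = (1.67×10^-27)(1.57×10^7) / [(1×1.60×10^-19)(0.552)] = 0.298 m.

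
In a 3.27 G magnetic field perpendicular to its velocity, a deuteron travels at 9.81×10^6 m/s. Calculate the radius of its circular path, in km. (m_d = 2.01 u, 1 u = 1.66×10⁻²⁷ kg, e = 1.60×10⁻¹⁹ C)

r ≈ 0.626 km

The magnetic force provides the centripetal force: qvB = mv²/r, so r = mv/(qB).
r = (3.34×10^-27 kg)(9.81×10^6 m/s) / [(1×1.60×10^-19 C)(3.27×10^-4 T)] = 626 m.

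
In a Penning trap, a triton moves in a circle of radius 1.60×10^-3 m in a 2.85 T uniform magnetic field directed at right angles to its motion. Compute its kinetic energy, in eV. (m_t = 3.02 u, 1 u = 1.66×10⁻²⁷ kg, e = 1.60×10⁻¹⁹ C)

v = qBr/m = (1×1.60×10^-19)(2.85)(1.60×10^-3) / (5.01×10^-27) = 1.46×10^5 m/s.
K = ½mv² = 0.5·(5.01×10^-27)·(1.46×10^5)² = 5.31×10^-17 J = 332 eV.

K ≈ 332 eV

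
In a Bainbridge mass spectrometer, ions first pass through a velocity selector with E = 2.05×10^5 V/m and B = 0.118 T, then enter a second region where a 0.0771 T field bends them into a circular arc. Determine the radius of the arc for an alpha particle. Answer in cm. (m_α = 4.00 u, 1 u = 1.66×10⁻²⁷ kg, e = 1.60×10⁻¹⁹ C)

The selector passes v = E/B = 2.05×10^5/0.118 = 1.74×10^6 m/s.
In the deflection region, r = mv/(qB₂) = (6.64×10^-27)(1.74×10^6) / [(2×1.60×10^-19)(0.0771)] = 0.468 m.

r ≈ 46.8 cm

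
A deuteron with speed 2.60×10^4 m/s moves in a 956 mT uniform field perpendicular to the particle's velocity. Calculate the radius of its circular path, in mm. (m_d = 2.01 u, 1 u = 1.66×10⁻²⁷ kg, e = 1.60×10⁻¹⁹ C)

r ≈ 0.567 mm

The magnetic force provides the centripetal force: qvB = mv²/r, so r = mv/(qB).
r = (3.34×10^-27 kg)(2.60×10^4 m/s) / [(1×1.60×10^-19 C)(0.956 T)] = 5.67×10^-4 m.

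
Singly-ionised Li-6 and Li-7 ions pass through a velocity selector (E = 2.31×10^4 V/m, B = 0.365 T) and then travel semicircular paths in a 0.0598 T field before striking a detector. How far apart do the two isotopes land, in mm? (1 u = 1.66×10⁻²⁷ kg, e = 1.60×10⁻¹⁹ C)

Δd ≈ 22.0 mm

Both emerge at v = E/B₁ = 6.33×10^4 m/s.
r = mv/(qB₂), so r₁ = 0.0659 m and r₂ = 0.0769 m, giving Δr = 0.0110 m.
After a semicircle each ion lands a diameter 2r from the entry slit, so the separation is 2Δr = 0.0220 m.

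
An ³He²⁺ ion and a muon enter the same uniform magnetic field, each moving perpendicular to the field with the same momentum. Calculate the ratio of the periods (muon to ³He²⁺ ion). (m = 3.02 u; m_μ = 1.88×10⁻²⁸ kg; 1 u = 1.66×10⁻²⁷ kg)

T = 2πm/(qB) is independent of speed, so T₂/T₁ = (m₂/q₂)/(m₁/q₁).
T_{muon}/T_{³He²⁺ ion} = (1.88×10^-28/1e) / (5.01×10^-27/2e) = 0.0750.

ratio ≈ 0.0750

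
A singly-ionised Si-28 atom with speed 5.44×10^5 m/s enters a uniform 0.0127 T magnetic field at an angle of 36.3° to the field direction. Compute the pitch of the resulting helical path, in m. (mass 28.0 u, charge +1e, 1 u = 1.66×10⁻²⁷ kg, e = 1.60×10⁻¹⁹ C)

pitch ≈ 63.0 m

The velocity component along B is v∥ = v cos36.3° = 4.38×10^5 m/s.
The cyclotron period T = 2πm/(qB) = 1.44×10^-4 s is set by m, q, B alone.
Pitch = v∥·T = (4.38×10^5)(1.44×10^-4) = 63.0 m.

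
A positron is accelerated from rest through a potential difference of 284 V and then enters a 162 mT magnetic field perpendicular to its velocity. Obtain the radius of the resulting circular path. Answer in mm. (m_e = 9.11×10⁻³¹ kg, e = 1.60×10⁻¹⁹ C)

The kinetic energy gained is K = qV = (1×1.60×10^-19)(284) = 4.54×10^-17 J.
v = √(2K/m) = 9.99×10^6 m/s.
r = mv/(qB) = (9.11×10^-31)(9.99×10^6) / [(1×1.60×10^-19)(0.162)] = 3.51×10^-4 m.

r ≈ 0.351 mm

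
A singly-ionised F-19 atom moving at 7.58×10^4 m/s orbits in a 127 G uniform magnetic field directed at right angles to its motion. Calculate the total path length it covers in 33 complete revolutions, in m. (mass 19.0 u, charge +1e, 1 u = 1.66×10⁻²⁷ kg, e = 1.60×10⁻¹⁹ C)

r = mv/(qB) = 1.18 m, so one revolution covers 2πr = 7.39 m.
In 33 revolutions: L = 33·2πr = 244 m.

L ≈ 244 m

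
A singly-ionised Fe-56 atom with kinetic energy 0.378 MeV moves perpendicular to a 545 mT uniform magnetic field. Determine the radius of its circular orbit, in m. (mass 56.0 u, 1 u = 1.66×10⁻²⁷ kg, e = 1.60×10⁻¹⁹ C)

r ≈ 1.22 m

Convert the energy: K = 0.378 MeV = 6.05×10^-14 J.
v = √(2K/m) = √(2·6.05×10^-14/9.30×10^-26) = 1.14×10^6 m/s.
r = mv/(qB) = (9.30×10^-26)(1.14×10^6) / [(1×1.60×10^-19)(0.545)] = 1.22 m.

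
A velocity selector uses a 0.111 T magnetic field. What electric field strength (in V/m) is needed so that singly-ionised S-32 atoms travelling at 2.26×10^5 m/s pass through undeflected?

E ≈ 2.51×10^4 V/m

qE = qvB ⇒ E = vB = (2.26×10^5)(0.111) = 2.51×10^4 V/m.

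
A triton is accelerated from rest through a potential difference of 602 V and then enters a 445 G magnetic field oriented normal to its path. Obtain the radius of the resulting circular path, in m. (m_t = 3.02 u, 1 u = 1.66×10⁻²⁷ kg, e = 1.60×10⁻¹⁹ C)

The kinetic energy gained is K = qV = (1×1.60×10^-19)(602) = 9.63×10^-17 J.
v = √(2K/m) = 1.96×10^5 m/s.
r = mv/(qB) = (5.01×10^-27)(1.96×10^5) / [(1×1.60×10^-19)(0.0445)] = 0.138 m.

r ≈ 0.138 m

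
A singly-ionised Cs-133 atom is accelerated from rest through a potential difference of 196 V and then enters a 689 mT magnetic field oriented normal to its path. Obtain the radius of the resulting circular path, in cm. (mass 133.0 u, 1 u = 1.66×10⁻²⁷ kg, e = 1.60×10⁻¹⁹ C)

r ≈ 3.38 cm

The kinetic energy gained is K = qV = (1×1.60×10^-19)(196) = 3.14×10^-17 J.
v = √(2K/m) = 1.69×10^4 m/s.
r = mv/(qB) = (2.21×10^-25)(1.69×10^4) / [(1×1.60×10^-19)(0.689)] = 0.0338 m.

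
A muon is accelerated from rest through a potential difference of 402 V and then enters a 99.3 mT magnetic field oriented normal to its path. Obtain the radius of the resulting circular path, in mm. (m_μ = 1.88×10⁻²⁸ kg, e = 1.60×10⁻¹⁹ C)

r ≈ 9.79 mm

The kinetic energy gained is K = qV = (1×1.60×10^-19)(402) = 6.43×10^-17 J.
v = √(2K/m) = 8.27×10^5 m/s.
r = mv/(qB) = (1.88×10^-28)(8.27×10^5) / [(1×1.60×10^-19)(0.0993)] = 9.79×10^-3 m.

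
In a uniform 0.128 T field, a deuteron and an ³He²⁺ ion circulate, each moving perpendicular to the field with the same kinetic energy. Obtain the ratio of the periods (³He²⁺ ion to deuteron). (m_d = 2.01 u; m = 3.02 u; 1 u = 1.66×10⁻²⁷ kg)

ratio ≈ 0.751

T = 2πm/(qB) is independent of speed, so T₂/T₁ = (m₂/q₂)/(m₁/q₁).
T_{³He²⁺ ion}/T_{deuteron} = (5.01×10^-27/2e) / (3.34×10^-27/1e) = 0.751.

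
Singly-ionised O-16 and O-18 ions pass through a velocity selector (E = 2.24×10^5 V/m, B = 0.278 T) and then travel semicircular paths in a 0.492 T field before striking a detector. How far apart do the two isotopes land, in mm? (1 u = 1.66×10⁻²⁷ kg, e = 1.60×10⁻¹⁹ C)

Both emerge at v = E/B₁ = 8.06×10^5 m/s.
r = mv/(qB₂), so r₁ = 0.2719 m and r₂ = 0.3058 m, giving Δr = 0.0340 m.
After a semicircle each ion lands a diameter 2r from the entry slit, so the separation is 2Δr = 0.0680 m.

Δd ≈ 68.0 mm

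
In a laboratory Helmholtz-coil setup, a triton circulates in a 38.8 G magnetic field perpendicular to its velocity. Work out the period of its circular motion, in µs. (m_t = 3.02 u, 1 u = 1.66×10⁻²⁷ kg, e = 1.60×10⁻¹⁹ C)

T ≈ 50.7 µs

The cyclotron period is independent of speed: T = 2πm/(qB).
T = 2π(5.01×10^-27) / [(1×1.60×10^-19)(3.88×10^-3)] = 5.07×10^-5 s.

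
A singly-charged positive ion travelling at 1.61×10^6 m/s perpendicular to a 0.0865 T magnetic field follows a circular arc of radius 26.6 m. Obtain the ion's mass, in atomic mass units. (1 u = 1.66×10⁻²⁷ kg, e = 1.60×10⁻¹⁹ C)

m ≈ 138 u

qvB = mv²/r ⇒ m = qBr/v.
m = (1×1.60×10^-19)(0.0865)(26.6) / (1.61×10^6) = 2.29×10^-25 kg = 138 u.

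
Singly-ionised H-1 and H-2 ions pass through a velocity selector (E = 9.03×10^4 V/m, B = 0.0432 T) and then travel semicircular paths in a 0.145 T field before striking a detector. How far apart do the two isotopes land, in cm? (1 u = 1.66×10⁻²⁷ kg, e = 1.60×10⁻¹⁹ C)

Both emerge at v = E/B₁ = 2.09×10^6 m/s.
r = mv/(qB₂), so r₁ = 0.150 m and r₂ = 0.299 m, giving Δr = 0.150 m.
After a semicircle each ion lands a diameter 2r from the entry slit, so the separation is 2Δr = 0.299 m.

Δd ≈ 29.9 cm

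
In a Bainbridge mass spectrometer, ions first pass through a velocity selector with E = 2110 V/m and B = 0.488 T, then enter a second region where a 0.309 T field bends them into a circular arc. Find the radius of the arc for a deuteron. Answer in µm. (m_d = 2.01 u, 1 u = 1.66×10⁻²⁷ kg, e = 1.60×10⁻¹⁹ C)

r ≈ 292 µm

The selector passes v = E/B = 2110/0.488 = 4320 m/s.
In the deflection region, r = mv/(qB₂) = (3.34×10^-27)(4320) / [(1×1.60×10^-19)(0.309)] = 2.92×10^-4 m.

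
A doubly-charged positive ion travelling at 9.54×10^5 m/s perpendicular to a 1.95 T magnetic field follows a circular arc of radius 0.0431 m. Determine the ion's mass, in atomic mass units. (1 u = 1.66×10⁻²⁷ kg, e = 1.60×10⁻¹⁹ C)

m ≈ 17.0 u

qvB = mv²/r ⇒ m = qBr/v.
m = (2×1.60×10^-19)(1.95)(0.0431) / (9.54×10^5) = 2.82×10^-26 kg = 17.0 u.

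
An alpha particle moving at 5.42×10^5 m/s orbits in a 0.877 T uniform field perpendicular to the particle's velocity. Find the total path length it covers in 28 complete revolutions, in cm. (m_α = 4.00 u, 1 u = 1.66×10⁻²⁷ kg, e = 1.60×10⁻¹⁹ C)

r = mv/(qB) = 0.0128 m, so one revolution covers 2πr = 0.0806 m.
In 28 revolutions: L = 28·2πr = 2.26 m.

L ≈ 226 cm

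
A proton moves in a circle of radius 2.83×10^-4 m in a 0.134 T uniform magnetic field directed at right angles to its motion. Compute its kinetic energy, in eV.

K ≈ 0.0689 eV

v = qBr/m = (1×1.60×10^-19)(0.134)(2.83×10^-4) / (1.67×10^-27) = 3630 m/s.
K = ½mv² = 0.5·(1.67×10^-27)·(3630)² = 1.10×10^-20 J = 0.0689 eV.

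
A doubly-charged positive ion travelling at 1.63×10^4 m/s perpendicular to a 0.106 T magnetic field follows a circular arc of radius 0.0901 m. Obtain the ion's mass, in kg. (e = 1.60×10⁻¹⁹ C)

qvB = mv²/r ⇒ m = qBr/v.
m = (2×1.60×10^-19)(0.106)(0.0901) / (1.63×10^4) = 1.87×10^-25 kg.

m ≈ 1.87×10^-25 kg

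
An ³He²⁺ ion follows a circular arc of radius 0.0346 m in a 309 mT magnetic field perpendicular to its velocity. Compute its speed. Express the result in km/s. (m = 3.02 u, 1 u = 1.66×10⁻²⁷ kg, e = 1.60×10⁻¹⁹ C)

v ≈ 682 km/s

From qvB = mv²/r, v = qBr/m.
v = (2×1.60×10^-19)(0.309)(0.0346) / (5.01×10^-27) = 6.82×10^5 m/s.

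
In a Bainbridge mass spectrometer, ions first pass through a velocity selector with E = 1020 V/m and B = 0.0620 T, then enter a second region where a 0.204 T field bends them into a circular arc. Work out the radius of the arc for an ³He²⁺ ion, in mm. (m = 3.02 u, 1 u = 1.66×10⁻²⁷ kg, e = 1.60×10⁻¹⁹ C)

r ≈ 1.26 mm

The selector passes v = E/B = 1020/0.0620 = 1.65×10^4 m/s.
In the deflection region, r = mv/(qB₂) = (5.01×10^-27)(1.65×10^4) / [(2×1.60×10^-19)(0.204)] = 1.26×10^-3 m.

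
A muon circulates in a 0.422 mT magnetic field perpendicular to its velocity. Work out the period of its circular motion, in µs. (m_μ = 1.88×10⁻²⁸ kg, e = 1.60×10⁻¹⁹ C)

T ≈ 17.5 µs

The cyclotron period is independent of speed: T = 2πm/(qB).
T = 2π(1.88×10^-28) / [(1×1.60×10^-19)(4.22×10^-4)] = 1.75×10^-5 s.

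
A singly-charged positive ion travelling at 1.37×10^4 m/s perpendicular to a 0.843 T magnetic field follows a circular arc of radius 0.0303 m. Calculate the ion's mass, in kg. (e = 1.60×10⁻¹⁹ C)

qvB = mv²/r ⇒ m = qBr/v.
m = (1×1.60×10^-19)(0.843)(0.0303) / (1.37×10^4) = 2.98×10^-25 kg.

m ≈ 2.98×10^-25 kg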